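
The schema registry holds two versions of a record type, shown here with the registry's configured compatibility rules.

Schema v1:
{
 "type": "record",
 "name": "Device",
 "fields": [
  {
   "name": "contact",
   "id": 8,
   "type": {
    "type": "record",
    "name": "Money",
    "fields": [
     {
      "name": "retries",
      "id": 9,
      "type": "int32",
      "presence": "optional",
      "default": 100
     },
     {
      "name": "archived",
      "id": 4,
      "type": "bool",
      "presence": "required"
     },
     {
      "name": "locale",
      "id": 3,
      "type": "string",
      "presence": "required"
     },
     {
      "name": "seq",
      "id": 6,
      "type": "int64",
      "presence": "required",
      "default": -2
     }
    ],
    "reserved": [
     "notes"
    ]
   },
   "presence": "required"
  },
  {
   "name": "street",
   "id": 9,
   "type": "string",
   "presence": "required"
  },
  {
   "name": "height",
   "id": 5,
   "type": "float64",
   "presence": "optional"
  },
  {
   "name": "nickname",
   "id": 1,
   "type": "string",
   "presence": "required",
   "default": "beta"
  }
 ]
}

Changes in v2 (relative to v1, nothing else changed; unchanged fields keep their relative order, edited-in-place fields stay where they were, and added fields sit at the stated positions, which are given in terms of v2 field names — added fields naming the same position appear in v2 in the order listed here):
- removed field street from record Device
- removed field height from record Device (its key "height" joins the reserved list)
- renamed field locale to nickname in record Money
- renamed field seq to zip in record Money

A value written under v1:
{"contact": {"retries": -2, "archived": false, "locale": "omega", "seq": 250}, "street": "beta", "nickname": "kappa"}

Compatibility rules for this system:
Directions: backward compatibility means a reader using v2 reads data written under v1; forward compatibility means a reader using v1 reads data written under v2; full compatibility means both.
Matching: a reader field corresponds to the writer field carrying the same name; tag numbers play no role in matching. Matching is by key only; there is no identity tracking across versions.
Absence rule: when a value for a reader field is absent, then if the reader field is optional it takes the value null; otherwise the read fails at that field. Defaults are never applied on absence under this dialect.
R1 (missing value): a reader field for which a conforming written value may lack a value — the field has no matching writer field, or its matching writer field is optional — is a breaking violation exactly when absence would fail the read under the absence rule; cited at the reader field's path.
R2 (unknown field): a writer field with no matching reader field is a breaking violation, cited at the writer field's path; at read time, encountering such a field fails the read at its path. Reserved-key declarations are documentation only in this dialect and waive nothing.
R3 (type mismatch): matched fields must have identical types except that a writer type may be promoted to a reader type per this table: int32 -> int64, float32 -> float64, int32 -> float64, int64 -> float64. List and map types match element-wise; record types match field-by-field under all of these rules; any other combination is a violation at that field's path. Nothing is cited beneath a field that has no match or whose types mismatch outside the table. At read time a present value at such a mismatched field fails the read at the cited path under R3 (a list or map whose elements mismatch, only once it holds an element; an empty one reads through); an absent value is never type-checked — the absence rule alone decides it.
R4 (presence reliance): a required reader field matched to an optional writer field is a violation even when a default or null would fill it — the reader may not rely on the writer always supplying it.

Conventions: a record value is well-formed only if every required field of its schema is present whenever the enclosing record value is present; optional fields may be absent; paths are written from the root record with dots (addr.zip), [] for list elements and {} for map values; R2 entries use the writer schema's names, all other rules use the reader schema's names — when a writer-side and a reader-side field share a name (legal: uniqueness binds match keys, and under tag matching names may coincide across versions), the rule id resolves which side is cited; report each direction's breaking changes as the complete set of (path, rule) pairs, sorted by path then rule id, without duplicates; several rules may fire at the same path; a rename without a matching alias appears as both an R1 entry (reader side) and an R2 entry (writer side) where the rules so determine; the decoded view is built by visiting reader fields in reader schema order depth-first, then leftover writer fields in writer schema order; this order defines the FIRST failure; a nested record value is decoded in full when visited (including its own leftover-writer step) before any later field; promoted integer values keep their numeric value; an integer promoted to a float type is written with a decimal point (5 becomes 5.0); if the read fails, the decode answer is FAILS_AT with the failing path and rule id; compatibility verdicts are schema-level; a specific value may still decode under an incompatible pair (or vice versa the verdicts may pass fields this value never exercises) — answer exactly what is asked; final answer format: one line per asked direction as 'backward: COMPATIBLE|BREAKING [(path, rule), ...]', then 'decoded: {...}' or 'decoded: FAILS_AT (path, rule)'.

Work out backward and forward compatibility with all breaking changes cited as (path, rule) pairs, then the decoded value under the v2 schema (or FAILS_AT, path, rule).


backward: BREAKING [(contact.locale, R2), (contact.nickname, R1), (contact.seq, R2), (contact.zip, R1), (height, R2), (street, R2)]; forward: BREAKING [(contact.locale, R1), (contact.nickname, R2), (contact.seq, R1), (contact.zip, R2), (street, R1)]; decoded: FAILS_AT (contact.nickname, R1)

in Device below, arrows point writer -> reader
backward on Device — v2 reading data written by v1:
  Money -> Money, writer required: contact aligns to contact
  string -> string, writer required: nickname aligns to nickname
  leftover writer field: street
  leftover writer field: height
  int32 -> int32, writer optional: contact.retries aligns to contact.retries
  bool -> bool, writer required: contact.archived aligns to contact.archived
  contact.nickname has no writer counterpart
  contact.zip has no writer counterpart
  leftover writer field: contact.locale
  leftover writer field: contact.seq
  violation R2 at contact.locale
  violation R1 at contact.nickname
  violation R2 at contact.seq
  violation R1 at contact.zip
  violation R2 at height
  violation R2 at street
  => 6 violation(s): backward is BREAKING for Device
forward on Device — v1 reading data written by v2:
  Money -> Money, writer required: contact aligns to contact
  street has no writer counterpart
  height has no writer counterpart
  string -> string, writer required: nickname aligns to nickname
  int32 -> int32, writer optional: contact.retries aligns to contact.retries
  bool -> bool, writer required: contact.archived aligns to contact.archived
  contact.locale has no writer counterpart
  contact.seq has no writer counterpart
  leftover writer field: contact.nickname
  leftover writer field: contact.zip
  violation R1 at contact.locale
  violation R2 at contact.nickname
  violation R1 at contact.seq
  violation R2 at contact.zip
  violation R1 at street
  => 5 violation(s): forward is BREAKING for Device
decode (reader v2):
  contact.retries := -2
  contact.archived := false
  read fails at contact.nickname under R1 (no fill)
  => FAILS_AT (contact.nickname, R1)


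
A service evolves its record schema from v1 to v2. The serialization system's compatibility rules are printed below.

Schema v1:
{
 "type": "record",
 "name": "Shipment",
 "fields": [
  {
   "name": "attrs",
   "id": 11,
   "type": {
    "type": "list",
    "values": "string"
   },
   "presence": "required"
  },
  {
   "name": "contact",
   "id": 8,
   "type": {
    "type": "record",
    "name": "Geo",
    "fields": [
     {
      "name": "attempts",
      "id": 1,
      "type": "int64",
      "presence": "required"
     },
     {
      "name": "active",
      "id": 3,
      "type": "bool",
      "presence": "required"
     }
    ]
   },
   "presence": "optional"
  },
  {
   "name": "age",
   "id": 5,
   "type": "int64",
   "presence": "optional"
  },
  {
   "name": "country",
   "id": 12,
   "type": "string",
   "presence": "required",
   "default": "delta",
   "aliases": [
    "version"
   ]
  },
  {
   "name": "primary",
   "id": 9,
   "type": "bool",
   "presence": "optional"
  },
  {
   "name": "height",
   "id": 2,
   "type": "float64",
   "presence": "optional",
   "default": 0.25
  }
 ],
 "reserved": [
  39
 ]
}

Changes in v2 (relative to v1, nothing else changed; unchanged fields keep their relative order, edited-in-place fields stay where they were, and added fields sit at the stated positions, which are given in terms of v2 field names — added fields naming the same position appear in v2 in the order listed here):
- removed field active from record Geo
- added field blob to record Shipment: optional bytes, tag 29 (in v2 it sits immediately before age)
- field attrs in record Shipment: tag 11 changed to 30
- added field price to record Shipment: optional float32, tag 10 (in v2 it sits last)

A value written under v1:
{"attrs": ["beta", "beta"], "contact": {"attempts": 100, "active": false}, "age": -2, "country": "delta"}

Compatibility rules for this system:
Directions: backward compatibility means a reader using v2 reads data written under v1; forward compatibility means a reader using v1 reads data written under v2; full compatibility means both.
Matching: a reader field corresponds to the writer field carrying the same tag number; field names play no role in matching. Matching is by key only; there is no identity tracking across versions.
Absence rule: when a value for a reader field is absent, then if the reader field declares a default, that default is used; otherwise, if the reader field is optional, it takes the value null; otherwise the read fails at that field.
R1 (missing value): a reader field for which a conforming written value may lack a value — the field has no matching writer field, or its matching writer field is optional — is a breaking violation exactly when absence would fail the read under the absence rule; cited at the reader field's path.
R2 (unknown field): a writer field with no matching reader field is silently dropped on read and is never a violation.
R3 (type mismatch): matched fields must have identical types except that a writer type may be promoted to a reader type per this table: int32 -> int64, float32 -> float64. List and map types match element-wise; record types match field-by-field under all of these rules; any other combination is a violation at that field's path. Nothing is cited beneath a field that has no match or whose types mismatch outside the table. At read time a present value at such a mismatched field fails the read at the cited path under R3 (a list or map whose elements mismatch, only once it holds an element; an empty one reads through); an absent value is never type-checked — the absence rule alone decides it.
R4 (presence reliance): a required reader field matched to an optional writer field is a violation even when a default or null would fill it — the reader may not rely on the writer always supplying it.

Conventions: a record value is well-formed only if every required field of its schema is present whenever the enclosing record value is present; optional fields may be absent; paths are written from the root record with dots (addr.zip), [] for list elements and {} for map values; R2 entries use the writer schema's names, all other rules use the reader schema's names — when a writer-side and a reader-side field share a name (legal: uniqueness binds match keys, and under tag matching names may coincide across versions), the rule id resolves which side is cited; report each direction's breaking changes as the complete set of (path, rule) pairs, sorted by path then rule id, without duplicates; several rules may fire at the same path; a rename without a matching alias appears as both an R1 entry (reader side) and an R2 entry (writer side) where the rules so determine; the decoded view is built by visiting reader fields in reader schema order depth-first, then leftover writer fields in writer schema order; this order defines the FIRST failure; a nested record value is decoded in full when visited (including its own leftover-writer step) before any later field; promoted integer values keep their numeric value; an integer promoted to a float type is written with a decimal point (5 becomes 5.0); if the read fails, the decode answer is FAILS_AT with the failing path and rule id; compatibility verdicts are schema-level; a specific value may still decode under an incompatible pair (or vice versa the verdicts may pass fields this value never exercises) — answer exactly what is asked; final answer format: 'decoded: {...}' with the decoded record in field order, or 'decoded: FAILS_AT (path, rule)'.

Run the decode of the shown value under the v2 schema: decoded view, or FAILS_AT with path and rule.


arrows below run writer -> reader for Shipment
decode (reader v2):
  read fails at attrs under R1 (no fill)
  => FAILS_AT (attrs, R1)
remaining Shipment differences; none change what is asked:
  removed field active from record Geo -> a verdict-level change on Shipment — the shown value reads the same
  added field price to record Shipment: optional float32, tag 10 (in v2 it sits last) -> inert under this dialect — no rule fires on Shipment and the result does not move
  added field blob to record Shipment: optional bytes, tag 29 (in v2 it sits immediately before age) -> inert under this dialect — no rule fires on Shipment and the result does not move

decoded: FAILS_AT (attrs, R1)


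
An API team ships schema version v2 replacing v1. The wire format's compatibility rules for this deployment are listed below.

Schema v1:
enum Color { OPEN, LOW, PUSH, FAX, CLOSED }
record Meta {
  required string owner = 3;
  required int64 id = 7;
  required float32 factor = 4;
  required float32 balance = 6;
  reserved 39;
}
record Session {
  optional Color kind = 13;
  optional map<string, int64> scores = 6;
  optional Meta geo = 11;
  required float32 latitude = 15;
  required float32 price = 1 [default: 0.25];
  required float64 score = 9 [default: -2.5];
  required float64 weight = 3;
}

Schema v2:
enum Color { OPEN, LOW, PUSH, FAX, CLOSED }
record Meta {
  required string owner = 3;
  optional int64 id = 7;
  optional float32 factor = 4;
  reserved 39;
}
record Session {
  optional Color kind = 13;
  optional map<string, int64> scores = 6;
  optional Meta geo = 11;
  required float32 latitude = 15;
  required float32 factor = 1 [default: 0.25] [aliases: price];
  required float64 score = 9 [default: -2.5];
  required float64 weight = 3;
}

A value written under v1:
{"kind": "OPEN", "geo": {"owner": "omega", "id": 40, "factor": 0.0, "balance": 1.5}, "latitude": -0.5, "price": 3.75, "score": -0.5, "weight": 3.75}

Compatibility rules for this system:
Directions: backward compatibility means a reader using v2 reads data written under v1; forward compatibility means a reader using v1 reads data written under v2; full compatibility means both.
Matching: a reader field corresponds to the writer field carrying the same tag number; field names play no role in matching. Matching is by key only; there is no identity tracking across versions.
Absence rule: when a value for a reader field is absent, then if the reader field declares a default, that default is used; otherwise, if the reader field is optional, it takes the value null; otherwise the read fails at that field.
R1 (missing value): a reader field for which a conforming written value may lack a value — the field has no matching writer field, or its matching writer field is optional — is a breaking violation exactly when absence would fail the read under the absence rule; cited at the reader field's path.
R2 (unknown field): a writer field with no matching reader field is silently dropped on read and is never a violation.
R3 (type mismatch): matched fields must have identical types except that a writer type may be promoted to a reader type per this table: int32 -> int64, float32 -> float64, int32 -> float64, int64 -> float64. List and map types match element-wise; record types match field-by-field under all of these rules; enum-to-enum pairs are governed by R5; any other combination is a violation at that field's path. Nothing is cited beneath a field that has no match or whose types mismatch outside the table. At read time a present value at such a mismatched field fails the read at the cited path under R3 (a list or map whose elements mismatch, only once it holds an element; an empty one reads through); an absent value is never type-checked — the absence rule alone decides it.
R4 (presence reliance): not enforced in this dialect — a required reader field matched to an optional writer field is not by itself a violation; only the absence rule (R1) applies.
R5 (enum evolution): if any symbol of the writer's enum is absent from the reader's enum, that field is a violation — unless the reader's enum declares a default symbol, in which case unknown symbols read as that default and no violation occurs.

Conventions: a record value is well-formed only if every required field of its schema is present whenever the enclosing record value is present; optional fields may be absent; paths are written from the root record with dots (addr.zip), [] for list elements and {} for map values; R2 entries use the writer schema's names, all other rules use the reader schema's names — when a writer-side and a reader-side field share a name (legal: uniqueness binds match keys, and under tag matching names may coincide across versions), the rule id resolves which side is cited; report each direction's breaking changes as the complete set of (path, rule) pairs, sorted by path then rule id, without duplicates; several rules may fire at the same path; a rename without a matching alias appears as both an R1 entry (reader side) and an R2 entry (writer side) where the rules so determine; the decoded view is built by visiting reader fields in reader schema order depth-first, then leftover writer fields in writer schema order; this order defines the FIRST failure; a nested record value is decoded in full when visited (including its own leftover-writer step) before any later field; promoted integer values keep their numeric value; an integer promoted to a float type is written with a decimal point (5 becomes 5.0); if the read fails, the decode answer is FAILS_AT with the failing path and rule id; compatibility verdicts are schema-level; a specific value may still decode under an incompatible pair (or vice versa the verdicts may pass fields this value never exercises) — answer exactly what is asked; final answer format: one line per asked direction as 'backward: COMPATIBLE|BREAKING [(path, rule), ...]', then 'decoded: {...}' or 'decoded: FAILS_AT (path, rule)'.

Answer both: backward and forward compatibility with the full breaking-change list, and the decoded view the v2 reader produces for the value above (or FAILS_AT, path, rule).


backward: COMPATIBLE []; forward: BREAKING [(geo.balance, R1), (geo.factor, R1), (geo.id, R1)]; decoded: {"kind": "OPEN", "scores": null, "geo": {"owner": "omega", "id": 40, "factor": 0.0}, "latitude": -0.5, "factor": 3.75, "score": -0.5, "weight": 3.75}

in Session below, arrows point writer -> reader
backward pass over Session, reader schema v2, writer schema v1:
  kind: Color -> Color, writer optional; from kind
  scores: map<string, int64> -> map<string, int64>, writer optional; from scores
  geo: Meta -> Meta, writer optional; from geo
  latitude: float32 -> float32, writer required; from latitude
  factor: float32 -> float32, writer required; from price
  score: float64 -> float64, writer required; from score
  weight: float64 -> float64, writer required; from weight
  geo.owner: string -> string, writer required; from geo.owner
  geo.id: int64 -> int64, writer required; from geo.id
  geo.factor: float32 -> float32, writer required; from geo.factor
  writer geo.balance: unknown to reader
  => backward verdict for Session: COMPATIBLE, no violations
forward pass over Session, reader schema v1, writer schema v2:
  kind: Color -> Color, writer optional; from kind
  scores: map<string, int64> -> map<string, int64>, writer optional; from scores
  geo: Meta -> Meta, writer optional; from geo
  latitude: float32 -> float32, writer required; from latitude
  price: float32 -> float32, writer required; from factor
  score: float64 -> float64, writer required; from score
  weight: float64 -> float64, writer required; from weight
  geo.owner: string -> string, writer required; from geo.owner
  geo.id: int64 -> int64, writer optional; from geo.id
  geo.factor: float32 -> float32, writer optional; from geo.factor
  geo.balance: no writer match
  violation R1 at geo.balance
  violation R1 at geo.factor
  violation R1 at geo.id
  forward on Session therefore BREAKING (3)
migrating the Session value to v2:
  kind := "OPEN"
  scores := null (missing; optional => null)
  geo.owner := "omega"
  geo.id := 40
  geo.factor := 0.0
  writer geo.balance: no reader field; dropped
  latitude := -0.5
  factor := 3.75 (from writer price)
  score := -0.5
  weight := 3.75
  => decoded: {"kind": "OPEN", "scores": null, "geo": {"owner": "omega", "id": 40, "factor": 0.0}, "latitude": -0.5, "factor": 3.75, "score": -0.5, "weight": 3.75}


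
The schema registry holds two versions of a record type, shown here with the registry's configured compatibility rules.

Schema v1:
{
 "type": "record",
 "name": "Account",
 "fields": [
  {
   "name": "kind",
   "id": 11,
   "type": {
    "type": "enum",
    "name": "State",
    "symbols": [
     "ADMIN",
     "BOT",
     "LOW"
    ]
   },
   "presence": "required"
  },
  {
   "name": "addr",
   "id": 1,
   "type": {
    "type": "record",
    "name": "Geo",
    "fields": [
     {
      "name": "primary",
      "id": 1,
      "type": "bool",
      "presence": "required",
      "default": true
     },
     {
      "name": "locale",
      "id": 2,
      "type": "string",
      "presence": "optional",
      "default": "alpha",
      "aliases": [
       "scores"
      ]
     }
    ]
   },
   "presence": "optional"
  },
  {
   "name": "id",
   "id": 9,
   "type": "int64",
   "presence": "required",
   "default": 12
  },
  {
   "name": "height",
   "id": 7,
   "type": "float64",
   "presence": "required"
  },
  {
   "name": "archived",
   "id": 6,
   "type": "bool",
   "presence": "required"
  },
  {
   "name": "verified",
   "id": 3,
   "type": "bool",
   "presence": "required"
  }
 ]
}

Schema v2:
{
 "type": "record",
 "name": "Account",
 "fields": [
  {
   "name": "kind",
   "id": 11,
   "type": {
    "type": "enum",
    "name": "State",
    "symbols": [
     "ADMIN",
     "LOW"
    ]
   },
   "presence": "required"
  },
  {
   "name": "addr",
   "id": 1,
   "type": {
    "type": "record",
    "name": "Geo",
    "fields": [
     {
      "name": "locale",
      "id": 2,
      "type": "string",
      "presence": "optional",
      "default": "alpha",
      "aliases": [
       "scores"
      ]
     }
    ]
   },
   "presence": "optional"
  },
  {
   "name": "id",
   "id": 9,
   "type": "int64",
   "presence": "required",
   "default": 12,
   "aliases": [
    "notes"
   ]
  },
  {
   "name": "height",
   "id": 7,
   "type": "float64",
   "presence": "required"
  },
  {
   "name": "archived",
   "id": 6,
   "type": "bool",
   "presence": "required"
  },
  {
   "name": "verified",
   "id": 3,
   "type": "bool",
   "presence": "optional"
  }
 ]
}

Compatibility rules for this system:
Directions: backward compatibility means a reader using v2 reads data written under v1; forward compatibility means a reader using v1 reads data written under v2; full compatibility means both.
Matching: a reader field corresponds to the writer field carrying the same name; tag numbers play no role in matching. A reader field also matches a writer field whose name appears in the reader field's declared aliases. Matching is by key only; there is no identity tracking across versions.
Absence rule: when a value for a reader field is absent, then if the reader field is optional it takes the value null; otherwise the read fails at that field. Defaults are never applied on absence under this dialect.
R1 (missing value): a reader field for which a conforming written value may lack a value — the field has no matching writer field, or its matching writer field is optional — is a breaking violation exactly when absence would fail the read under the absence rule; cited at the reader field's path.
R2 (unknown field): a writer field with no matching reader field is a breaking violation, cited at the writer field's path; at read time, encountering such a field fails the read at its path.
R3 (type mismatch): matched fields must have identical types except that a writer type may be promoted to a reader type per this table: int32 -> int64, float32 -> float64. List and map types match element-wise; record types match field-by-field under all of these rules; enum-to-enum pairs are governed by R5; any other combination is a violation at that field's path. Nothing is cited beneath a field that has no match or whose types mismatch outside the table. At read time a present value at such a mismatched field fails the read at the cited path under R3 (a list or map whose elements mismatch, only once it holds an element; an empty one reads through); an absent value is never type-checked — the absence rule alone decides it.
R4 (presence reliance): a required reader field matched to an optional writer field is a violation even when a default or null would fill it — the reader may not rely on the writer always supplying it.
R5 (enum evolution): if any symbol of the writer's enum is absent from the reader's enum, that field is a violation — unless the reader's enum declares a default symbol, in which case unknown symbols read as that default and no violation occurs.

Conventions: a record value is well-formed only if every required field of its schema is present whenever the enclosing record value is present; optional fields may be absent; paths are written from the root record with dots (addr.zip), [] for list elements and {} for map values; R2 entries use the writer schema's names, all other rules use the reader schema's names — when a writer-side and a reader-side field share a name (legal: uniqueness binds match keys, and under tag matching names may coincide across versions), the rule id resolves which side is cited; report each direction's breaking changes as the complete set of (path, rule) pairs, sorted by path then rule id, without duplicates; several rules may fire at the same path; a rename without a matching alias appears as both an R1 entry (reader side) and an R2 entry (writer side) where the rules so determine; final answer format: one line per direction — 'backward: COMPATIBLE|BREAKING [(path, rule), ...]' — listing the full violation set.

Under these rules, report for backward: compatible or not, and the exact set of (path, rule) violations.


backward: BREAKING [(addr.primary, R2), (kind, R5)]

each type pair in Account: writer, then reader
checking backward for Account: reader v2 against writer v1:
  kind: paired with writer kind (State -> State; writer required)
  addr: paired with writer addr (Geo -> Geo; writer optional)
  id: paired with writer id (int64 -> int64; writer required)
  height: paired with writer height (float64 -> float64; writer required)
  archived: paired with writer archived (bool -> bool; writer required)
  verified: paired with writer verified (bool -> bool; writer required)
  addr.locale: paired with writer addr.locale (string -> string; writer optional)
  leftover writer field: addr.primary
  R2 fires at addr.primary
  R5 fires at kind
  => backward verdict for Account: BREAKING, 2 violation(s)
checking off the Account differences that do not matter here:
  field verified in record Account: required changed to optional -> affects forward compatibility only, which is not asked


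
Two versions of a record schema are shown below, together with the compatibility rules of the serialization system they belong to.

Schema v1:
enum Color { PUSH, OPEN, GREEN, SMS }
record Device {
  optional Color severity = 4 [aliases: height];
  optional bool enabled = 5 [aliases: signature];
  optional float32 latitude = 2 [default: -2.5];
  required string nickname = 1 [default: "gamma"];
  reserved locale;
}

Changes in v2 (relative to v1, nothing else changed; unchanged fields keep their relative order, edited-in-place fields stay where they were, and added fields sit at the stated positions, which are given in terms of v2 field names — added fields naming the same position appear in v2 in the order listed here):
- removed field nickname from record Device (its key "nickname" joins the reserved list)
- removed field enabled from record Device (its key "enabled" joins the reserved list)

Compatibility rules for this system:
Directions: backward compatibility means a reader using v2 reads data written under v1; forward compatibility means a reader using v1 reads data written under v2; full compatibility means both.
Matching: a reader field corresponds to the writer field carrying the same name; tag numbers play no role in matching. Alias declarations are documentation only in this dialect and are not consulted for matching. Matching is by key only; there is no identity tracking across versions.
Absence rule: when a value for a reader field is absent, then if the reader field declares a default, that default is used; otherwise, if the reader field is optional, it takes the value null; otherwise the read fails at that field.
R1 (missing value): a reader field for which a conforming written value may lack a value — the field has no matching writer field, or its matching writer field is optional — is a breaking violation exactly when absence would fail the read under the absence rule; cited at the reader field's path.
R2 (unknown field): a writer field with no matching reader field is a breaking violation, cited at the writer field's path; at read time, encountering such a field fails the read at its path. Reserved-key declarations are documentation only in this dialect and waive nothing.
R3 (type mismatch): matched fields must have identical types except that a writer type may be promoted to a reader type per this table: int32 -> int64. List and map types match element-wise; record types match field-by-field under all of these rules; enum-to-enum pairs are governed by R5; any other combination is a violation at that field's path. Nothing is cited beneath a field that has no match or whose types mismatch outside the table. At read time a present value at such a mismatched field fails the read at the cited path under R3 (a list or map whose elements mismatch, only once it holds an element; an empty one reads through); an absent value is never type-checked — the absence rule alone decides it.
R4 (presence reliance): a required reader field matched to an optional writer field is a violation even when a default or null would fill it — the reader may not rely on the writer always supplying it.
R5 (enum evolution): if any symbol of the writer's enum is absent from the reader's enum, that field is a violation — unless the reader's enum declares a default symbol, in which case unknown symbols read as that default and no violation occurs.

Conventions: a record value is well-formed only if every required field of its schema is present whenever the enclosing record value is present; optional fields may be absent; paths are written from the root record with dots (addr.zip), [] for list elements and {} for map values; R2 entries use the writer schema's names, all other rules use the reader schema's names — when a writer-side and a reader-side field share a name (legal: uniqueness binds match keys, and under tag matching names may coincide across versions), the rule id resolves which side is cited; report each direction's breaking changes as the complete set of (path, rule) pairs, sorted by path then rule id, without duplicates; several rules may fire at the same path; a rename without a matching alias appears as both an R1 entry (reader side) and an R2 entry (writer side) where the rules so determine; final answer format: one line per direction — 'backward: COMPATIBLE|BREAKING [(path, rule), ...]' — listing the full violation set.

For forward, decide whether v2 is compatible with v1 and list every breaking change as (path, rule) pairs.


forward: COMPATIBLE []

the writer's type comes first in each Device pair
checking forward for Device: reader v1 against writer v2:
  severity <- severity (Color -> Color, writer optional)
  enabled: no writer match
  latitude <- latitude (float32 -> float32, writer optional)
  nickname: no writer match
  => no violations; forward on Device: COMPATIBLE
remaining Device differences; none change what is asked:
  removed field nickname from record Device (its key "nickname" joins the reserved list) -> fires only in the backward direction of Device, which is not asked here
  removed field enabled from record Device (its key "enabled" joins the reserved list) -> fires only in the backward direction of Device, which is not asked here


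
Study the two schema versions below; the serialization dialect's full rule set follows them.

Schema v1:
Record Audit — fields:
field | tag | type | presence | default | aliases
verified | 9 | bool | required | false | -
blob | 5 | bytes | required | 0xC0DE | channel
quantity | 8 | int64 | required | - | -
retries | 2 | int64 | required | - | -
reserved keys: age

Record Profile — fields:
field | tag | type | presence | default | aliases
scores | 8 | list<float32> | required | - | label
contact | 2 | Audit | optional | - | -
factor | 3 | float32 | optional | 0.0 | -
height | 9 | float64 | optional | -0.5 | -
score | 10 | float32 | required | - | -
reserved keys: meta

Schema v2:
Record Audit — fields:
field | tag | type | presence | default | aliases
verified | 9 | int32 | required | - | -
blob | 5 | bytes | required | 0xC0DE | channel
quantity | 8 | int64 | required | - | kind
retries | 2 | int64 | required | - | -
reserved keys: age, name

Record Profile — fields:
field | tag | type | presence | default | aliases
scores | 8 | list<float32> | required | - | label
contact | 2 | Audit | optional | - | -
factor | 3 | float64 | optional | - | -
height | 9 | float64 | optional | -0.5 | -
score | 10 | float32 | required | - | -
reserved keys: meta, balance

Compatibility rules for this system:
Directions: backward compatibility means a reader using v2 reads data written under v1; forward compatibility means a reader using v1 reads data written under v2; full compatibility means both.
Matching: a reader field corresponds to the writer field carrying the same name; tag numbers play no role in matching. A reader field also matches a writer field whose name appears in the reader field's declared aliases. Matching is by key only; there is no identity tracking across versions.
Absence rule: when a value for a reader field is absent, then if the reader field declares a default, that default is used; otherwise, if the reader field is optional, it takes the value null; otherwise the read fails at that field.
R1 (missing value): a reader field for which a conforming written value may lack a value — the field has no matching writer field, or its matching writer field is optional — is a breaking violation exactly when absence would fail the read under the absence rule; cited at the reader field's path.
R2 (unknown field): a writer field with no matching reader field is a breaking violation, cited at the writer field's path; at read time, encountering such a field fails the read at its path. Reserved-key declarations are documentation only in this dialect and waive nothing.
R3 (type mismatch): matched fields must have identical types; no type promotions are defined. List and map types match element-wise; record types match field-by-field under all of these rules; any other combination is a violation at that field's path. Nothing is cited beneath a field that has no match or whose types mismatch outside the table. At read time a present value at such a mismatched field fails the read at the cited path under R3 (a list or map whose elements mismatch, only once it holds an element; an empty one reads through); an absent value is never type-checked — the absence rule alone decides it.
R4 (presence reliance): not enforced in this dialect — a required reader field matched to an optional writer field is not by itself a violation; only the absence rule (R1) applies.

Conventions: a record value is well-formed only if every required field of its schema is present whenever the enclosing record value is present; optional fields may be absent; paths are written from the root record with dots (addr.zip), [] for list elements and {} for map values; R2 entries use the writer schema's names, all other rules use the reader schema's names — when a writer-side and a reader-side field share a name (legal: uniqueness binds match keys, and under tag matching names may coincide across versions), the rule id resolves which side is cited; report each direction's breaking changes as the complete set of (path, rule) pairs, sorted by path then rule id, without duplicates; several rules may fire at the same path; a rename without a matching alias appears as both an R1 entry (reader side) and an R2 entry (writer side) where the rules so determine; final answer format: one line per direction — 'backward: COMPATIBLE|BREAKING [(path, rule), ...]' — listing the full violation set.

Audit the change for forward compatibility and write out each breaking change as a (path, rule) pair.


forward: BREAKING [(contact.verified, R3), (factor, R3)]

the writer's type comes first in each Profile pair
checking forward for Profile: reader v1 against writer v2:
  scores <- scores (list<float32> -> list<float32>, writer required)
  contact <- contact (Audit -> Audit, writer optional)
  factor <- factor (float64 -> float32, writer optional)
  height <- height (float64 -> float64, writer optional)
  score <- score (float32 -> float32, writer required)
  contact.verified <- contact.verified (int32 -> bool, writer required)
  contact.blob <- contact.blob (bytes -> bytes, writer required)
  contact.quantity <- contact.quantity (int64 -> int64, writer required)
  contact.retries <- contact.retries (int64 -> int64, writer required)
  R3 fires at contact.verified
  R3 fires at factor
  forward on Profile therefore BREAKING (2)


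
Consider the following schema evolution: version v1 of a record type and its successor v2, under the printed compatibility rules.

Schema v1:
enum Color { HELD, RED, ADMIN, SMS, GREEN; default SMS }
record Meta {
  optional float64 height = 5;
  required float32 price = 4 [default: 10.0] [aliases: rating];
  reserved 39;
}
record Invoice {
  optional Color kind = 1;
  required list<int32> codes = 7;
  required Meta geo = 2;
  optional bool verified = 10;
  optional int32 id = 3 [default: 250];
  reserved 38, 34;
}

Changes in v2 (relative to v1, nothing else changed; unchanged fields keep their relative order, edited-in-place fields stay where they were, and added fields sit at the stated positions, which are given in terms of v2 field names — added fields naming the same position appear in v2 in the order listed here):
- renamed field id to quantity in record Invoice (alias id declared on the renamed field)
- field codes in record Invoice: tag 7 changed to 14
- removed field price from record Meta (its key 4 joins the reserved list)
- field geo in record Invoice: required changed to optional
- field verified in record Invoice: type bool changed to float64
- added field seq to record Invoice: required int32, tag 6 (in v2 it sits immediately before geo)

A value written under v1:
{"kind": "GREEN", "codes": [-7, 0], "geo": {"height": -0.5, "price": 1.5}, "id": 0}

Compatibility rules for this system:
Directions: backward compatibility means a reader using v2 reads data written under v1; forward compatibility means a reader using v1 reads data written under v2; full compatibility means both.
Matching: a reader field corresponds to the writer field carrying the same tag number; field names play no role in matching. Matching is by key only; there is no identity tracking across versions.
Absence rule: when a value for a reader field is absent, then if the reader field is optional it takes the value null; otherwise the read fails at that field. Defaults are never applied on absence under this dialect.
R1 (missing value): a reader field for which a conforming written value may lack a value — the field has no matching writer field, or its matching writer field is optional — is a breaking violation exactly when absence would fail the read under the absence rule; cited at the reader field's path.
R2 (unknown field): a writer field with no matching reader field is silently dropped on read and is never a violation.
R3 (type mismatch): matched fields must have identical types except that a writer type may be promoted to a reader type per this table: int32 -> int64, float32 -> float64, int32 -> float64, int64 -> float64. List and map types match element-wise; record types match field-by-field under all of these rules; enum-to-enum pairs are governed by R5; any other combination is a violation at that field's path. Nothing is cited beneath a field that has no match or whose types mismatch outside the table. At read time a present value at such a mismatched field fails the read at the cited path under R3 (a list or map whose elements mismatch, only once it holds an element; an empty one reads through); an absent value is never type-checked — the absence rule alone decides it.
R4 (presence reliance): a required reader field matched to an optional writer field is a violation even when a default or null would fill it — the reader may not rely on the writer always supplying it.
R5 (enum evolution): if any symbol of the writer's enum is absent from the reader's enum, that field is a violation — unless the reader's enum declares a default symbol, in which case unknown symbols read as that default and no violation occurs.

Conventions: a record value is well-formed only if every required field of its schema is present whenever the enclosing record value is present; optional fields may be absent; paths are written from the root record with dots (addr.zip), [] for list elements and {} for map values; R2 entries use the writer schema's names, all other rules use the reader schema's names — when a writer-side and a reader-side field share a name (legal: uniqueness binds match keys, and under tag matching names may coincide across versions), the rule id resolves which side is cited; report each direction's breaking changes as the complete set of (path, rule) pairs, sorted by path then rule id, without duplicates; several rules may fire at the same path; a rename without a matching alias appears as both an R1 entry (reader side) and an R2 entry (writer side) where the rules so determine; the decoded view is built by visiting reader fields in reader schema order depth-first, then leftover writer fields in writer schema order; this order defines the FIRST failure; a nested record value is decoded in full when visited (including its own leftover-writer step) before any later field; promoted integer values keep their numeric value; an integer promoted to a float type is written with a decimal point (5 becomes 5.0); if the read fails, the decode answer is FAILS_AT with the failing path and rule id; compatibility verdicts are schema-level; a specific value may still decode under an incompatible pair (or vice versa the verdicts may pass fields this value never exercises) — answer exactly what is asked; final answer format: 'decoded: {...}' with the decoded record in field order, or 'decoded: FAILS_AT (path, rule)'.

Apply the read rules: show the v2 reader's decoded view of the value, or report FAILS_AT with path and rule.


decoded: FAILS_AT (codes, R1)

each type pair in Invoice: writer, then reader
decoding the Invoice value with the v2 reader:
  kind := "GREEN"
  read fails at codes under R1 (no fill)
  => FAILS_AT (codes, R1)
remaining Invoice differences; none change what is asked:
  renamed field id to quantity in record Invoice (alias id declared on the renamed field) -> inert under this dialect — no rule fires on Invoice and the result does not move
  removed field price from record Meta (its key 4 joins the reserved list) -> schema-level compatibility only; this Invoice value's decode is unchanged
  field geo in record Invoice: required changed to optional -> schema-level compatibility only; this Invoice value's decode is unchanged
  field verified in record Invoice: type bool changed to float64 -> schema-level compatibility only; this Invoice value's decode is unchanged
  added field seq to record Invoice: required int32, tag 6 (in v2 it sits immediately before geo) -> schema-level compatibility only; this Invoice value's decode is unchanged
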